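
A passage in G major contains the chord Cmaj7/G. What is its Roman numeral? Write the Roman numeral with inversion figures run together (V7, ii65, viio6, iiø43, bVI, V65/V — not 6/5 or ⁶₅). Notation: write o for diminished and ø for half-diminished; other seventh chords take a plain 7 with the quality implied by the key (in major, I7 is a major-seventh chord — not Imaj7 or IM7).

IV43

The pitches C-E-G-B form a major seventh chord rooted on C.
In G major, C is the subdominant; the diatonic major seventh chord there is IV7.
With G in the bass the chord is in second inversion, so the figured bass is 43.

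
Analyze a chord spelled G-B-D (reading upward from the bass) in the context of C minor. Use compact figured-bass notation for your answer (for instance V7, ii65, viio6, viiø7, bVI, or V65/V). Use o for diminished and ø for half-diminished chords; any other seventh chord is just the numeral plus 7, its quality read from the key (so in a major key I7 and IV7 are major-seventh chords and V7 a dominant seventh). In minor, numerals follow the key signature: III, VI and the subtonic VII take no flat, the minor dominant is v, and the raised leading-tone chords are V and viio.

V

The pitches G-B-D form a major triad rooted on G.
G is scale degree 5 in C minor, and a major triad on that degree is written V.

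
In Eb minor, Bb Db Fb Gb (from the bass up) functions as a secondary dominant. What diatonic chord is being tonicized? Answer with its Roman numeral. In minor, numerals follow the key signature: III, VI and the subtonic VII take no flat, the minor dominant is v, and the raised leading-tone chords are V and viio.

VI

The chord is a dominant seventh chord on Gb.
A dominant resolves down a perfect fifth: Gb → Cb. In Eb minor, Cb is scale degree 6, i.e. VI.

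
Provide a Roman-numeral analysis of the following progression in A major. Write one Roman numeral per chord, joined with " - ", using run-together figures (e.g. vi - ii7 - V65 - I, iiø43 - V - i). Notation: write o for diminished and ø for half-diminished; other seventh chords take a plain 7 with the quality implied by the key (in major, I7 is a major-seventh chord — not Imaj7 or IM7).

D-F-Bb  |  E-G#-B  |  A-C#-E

D-F-Bb: Bb with this quality isn't in the key; a major triad on b2 is the Neapolitan sixth, bII6 (third, D, in the bass — hence the 6).
E-G#-B has root E, degree 5 in A major, so V.
A-C#-E: root A is the tonic; major triad there is I.

bII6 - V - I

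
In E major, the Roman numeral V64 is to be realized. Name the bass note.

V in E major has root B; the chord is B-D#-F#.
The figure 64 means second inversion — the fifth is in the bass.

F#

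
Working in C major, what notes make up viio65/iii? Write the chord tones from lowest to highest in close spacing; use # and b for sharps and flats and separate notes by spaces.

F# A C D#

viio65/iii is a secondary leading-tone chord. The target iii is E in C major; the applied chord is rooted a semitone below, on D#.
Building a fully diminished seventh chord on D# gives D#-F#-A-C.
With the 65 figure the chord is in first inversion; from the bass F# upward in close position it reads F#-A-C-D#.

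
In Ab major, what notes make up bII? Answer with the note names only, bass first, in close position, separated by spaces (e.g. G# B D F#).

Bbb Db Fb

bII is the Neapolitan chord — a major triad on the lowered second degree. In Ab major that root is Bbb.
So the chord is Bbb-Db-Fb, a major triad.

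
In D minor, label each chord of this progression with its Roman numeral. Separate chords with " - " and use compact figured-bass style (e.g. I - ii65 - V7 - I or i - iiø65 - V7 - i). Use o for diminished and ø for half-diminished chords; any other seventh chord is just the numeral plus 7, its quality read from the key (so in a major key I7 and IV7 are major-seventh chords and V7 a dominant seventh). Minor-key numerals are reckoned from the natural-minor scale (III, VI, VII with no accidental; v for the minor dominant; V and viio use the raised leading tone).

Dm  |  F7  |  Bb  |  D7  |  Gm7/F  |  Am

Dm has root D, degree 1 in D minor, so i.
F7 is the secondary dominant of VI (dominant seventh chord on F): V7/VI.
Bb: root Bb is the submediant; major triad there is VI.
D7 is the secondary dominant of iv (dominant seventh chord on D): V7/iv.
Gm7/F has root G, degree 4 in D minor, so iv42.
Am has root A, degree 5 in D minor, so v.

i - V7/VI - VI - V7/iv - iv42 - v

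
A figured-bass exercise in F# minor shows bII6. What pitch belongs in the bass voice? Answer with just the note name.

B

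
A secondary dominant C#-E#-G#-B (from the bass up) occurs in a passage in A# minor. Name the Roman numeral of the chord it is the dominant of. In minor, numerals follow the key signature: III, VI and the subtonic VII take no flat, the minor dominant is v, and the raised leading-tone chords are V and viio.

VI

The chord is a dominant seventh chord on C#.
A dominant resolves down a perfect fifth: C# → F#. In A# minor, F# is scale degree 6, i.e. VI.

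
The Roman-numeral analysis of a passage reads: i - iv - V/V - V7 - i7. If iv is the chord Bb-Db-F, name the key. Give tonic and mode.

F minor

The chord Bbm is a minor triad rooted on Bb; its label is iv.
iv on Bb implies Bb is the subdominant; that puts the tonic at F, and the lowercase numeral fits minor mode.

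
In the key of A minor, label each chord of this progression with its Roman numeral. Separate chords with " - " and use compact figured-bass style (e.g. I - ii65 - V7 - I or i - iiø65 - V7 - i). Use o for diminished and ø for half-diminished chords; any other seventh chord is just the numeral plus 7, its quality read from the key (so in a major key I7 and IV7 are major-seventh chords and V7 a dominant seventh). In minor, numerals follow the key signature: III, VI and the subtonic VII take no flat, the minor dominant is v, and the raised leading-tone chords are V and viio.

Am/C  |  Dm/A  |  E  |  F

i6 - iv64 - V - VI

Am/C: root A is the tonic; minor triad there is i6.
Dm/A: root D is the subdominant; minor triad there is iv64.
E: major triad on E = scale degree 5 → V.
F has root F, degree 6 in A minor, so VI.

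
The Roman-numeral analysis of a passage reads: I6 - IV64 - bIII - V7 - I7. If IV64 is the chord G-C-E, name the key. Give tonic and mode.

G major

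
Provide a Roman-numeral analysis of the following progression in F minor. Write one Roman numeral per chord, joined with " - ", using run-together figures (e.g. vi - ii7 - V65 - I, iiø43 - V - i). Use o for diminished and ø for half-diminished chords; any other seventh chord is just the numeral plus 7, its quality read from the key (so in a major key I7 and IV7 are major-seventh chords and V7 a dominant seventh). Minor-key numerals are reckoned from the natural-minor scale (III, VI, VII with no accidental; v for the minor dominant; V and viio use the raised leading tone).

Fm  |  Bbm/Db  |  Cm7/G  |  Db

Fm: minor triad on F = scale degree 1 → i.
Bbm/Db has root Bb, degree 4 in F minor, so iv6.
Cm7/G has root C, degree 5 in F minor, so v43.
Db has root Db, degree 6 in F minor, so VI.

i - iv6 - v43 - VI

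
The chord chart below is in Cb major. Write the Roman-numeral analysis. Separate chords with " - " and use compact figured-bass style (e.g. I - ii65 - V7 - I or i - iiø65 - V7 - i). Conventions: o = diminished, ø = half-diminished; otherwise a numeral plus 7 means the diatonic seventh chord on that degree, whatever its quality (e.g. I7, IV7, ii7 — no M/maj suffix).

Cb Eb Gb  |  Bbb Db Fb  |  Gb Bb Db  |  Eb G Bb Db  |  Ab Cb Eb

I - bVII - V - V7/vi - vi

Cb-Eb-Gb: major triad on Cb = scale degree 1 → I.
Bbb-Db-Fb: Bbb with this quality isn't in the key; it's bVII, borrowed from the parallel minor.
Gb-Bb-Db: root Gb is the dominant; major triad there is V.
Eb-G-Bb-Db: a dominant seventh chord on Eb, the applied dominant of vi → V7/vi.
Ab-Cb-Eb: minor triad on Ab = scale degree 6 → vi.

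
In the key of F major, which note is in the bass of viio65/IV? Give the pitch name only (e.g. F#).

C

The applied chord viio65/IV is rooted on A: A-C-Eb-Gb.
The figure 65 means first inversion — the third is in the bass.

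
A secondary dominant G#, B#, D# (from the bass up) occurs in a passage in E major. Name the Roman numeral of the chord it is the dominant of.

The chord is a major triad on G#.
A dominant resolves down a perfect fifth: G# → C#. In E major, C# is scale degree 6, i.e. vi.

vi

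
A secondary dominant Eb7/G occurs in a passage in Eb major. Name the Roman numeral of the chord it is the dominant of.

The chord is a dominant seventh chord on Eb.
A dominant resolves down a perfect fifth: Eb → Ab. In Eb major, Ab is scale degree 4, i.e. IV.

IV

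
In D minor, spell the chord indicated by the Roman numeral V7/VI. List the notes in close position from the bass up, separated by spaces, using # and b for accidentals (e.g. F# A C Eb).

The slash means an applied dominant: we want the dominant of VI. In D minor, VI is Bb major, and its dominant is built on F.
Building a dominant seventh chord on F gives F-A-C-Eb.

F A C Eb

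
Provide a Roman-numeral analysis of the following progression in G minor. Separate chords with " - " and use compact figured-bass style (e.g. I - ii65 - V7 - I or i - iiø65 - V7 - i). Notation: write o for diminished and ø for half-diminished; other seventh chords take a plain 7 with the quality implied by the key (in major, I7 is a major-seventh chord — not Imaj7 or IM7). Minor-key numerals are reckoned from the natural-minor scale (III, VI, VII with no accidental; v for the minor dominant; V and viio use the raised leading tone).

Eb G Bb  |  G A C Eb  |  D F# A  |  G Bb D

VI - iiø42 - V - i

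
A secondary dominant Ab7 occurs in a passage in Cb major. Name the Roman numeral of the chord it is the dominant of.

ii

The chord is a dominant seventh chord on Ab.
A dominant resolves down a perfect fifth: Ab → Db. In Cb major, Db is scale degree 2, i.e. ii.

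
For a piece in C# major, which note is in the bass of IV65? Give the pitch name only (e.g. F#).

IV in C# major has root F#; the chord is F#-A#-C#-E#.
The figure 65 means first inversion — the third is in the bass.

A#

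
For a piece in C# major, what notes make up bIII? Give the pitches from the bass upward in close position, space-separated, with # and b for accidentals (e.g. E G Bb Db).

E G# B

bIII is a major triad on the lowered third degree, borrowed from the parallel minor. In C# major that root is E.
So the chord is E-G#-B, a major triad.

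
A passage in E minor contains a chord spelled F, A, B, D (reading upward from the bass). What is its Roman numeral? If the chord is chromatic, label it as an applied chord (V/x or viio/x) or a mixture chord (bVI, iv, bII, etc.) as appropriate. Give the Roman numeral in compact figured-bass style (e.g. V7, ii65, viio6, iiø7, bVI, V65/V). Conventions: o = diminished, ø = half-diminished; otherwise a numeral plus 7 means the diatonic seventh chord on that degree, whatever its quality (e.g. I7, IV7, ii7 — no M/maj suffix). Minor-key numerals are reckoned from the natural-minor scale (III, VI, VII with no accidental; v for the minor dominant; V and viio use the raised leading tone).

viiø43/VI

The pitches B-D-F-A form a half-diminished seventh chord rooted on B.
B sits a half step below C (VI in E minor); a diminished chord there is the applied leading-tone chord of VI.
With F in the bass the chord is in second inversion, so the figured bass is 43.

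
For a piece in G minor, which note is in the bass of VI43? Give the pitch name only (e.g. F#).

Bb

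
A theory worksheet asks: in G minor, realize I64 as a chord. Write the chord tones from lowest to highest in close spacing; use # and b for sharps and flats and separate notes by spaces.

D G B

Scale degree 1 in G minor is G; here the chord built on it is altered to a major triad. I64 is the major tonic (Picardy third), borrowed from the parallel major.
So the chord is G-B-D.
The figured bass 64 indicates second inversion, placing the fifth (D) in the bass: D-G-B.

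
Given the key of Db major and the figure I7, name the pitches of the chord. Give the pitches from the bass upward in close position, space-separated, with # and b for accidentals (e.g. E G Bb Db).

Db F Ab C

In Db major, scale degree 1 is Db, and the diatonic chord built there is a major seventh chord.
That chord is spelled Db-F-Ab-C.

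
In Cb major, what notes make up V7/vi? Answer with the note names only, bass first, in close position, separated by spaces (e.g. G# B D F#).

Eb G Bb Db

The slash means an applied dominant: we want the dominant of vi. In Cb major, vi is Ab minor, and its dominant is built on Eb.
Building a dominant seventh chord on Eb gives Eb-G-Bb-Db.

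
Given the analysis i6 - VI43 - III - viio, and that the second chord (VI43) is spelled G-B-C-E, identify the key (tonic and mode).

E minor

The anchor chord is a major seventh chord on C, labeled VI43.
If C is scale degree 6 and the mode makes that degree carry a major seventh chord, the tonic is E and the mode is minor.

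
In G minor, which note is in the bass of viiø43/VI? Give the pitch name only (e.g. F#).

The applied chord viiø43/VI is rooted on D: D-F-Ab-C.
The figure 43 means second inversion — the fifth is in the bass.

Ab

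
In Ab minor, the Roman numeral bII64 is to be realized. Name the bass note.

bII in Ab minor has root Bbb; the chord is Bbb-Db-Fb.
The figure 64 means second inversion — the fifth is in the bass.

Fb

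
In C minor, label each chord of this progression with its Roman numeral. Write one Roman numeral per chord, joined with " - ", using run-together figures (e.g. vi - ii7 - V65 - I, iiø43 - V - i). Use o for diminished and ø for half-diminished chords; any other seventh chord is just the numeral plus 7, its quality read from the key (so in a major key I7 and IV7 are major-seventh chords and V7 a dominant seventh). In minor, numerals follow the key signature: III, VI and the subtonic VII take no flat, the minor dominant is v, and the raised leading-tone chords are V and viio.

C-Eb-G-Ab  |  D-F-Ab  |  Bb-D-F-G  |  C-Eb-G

VI65 - iio - v65 - i

C-Eb-G-Ab: major seventh chord on Ab = scale degree 6 → VI65.
D-F-Ab has root D, degree 2 in C minor, so iio.
Bb-D-F-G has root G, degree 5 in C minor, so v65.
C-Eb-G has root C, degree 1 in C minor, so i.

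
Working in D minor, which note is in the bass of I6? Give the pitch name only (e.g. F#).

F#

I in D minor has root D; the chord is D-F#-A.
The figure 6 means first inversion — the third is in the bass.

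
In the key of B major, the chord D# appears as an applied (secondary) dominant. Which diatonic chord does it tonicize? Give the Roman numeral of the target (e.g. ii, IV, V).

vi

The chord is a major triad on D#.
A dominant resolves down a perfect fifth: D# → G#. In B major, G# is scale degree 6, i.e. vi.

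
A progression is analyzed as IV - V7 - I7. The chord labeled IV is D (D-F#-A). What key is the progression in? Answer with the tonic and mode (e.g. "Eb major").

A major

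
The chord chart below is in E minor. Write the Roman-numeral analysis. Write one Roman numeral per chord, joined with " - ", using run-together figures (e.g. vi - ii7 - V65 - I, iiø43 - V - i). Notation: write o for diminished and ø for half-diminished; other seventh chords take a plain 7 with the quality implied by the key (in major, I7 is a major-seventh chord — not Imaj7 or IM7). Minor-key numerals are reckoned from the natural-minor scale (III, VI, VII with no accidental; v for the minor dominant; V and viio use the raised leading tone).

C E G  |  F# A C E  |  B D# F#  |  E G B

C-E-G: major triad on C = scale degree 6 → VI.
F#-A-C-E: root F# is the supertonic; half-diminished seventh chord there is iiø7.
B-D#-F#: major triad on B = scale degree 5 → V.
E-G-B: minor triad on E = scale degree 1 → i.

VI - iiø7 - V - i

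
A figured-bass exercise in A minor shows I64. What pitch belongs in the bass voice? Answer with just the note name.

E

I in A minor has root A; the chord is A-C#-E.
The figure 64 means second inversion — the fifth is in the bass.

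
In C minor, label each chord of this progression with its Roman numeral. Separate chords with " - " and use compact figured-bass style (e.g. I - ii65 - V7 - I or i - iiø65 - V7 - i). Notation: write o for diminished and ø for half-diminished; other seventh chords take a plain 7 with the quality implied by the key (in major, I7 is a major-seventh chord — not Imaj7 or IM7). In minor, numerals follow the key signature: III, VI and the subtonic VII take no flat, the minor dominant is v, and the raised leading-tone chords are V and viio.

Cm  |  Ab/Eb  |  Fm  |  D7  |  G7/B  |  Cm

i - VI64 - iv - V7/V - V65 - i

Cm: root C is the tonic; minor triad there is i.
Ab/Eb: major triad on Ab = scale degree 6 → VI64.
Fm: minor triad on F = scale degree 4 → iv.
D7: chromatic; D is V of V, so V7/V.
G7/B: dominant seventh chord on G = scale degree 5 → V65.
Cm has root C, degree 1 in C minor, so i.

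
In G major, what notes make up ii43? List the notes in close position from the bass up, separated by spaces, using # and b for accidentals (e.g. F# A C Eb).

E G A C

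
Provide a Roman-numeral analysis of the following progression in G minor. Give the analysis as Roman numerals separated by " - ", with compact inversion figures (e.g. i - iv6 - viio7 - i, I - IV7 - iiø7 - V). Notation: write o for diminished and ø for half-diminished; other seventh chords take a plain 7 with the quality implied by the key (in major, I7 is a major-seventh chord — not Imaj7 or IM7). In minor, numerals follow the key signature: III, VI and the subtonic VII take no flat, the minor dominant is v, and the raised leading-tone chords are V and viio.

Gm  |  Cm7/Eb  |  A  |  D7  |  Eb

i - iv65 - V/V - V7 - VI

Gm has root G, degree 1 in G minor, so i.
Cm7/Eb has root C, degree 4 in G minor, so iv65.
A is the secondary dominant of V (major triad on A): V/V.
D7 has root D, degree 5 in G minor, so V7.
Eb: root Eb is the submediant; major triad there is VI.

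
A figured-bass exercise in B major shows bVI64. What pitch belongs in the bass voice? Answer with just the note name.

D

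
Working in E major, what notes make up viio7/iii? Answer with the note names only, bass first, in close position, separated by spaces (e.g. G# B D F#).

viio7/iii is a secondary leading-tone chord. The target iii is G# in E major; the applied chord is rooted a semitone below, on F##.
Building a fully diminished seventh chord on F## gives F##-A#-C#-E.

F## A# C# E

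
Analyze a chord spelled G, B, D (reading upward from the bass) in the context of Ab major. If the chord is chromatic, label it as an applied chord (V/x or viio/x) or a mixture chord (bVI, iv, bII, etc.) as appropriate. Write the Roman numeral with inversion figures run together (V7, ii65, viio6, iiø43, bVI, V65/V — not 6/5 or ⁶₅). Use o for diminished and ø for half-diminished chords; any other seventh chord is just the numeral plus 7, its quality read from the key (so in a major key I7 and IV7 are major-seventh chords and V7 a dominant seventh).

V/iii

The pitches G-B-D form a major triad rooted on G.
G is not a diatonic chord root with this quality in Ab major, but it lies a perfect fifth above C (iii), so the chord functions as an applied dominant of iii.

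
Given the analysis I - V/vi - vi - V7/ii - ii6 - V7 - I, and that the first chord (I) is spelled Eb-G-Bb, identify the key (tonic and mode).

Eb major

The anchor chord is a major triad on Eb, labeled I.
If Eb is scale degree 1 and the mode makes that degree carry a major triad, the tonic is Eb and the mode is major.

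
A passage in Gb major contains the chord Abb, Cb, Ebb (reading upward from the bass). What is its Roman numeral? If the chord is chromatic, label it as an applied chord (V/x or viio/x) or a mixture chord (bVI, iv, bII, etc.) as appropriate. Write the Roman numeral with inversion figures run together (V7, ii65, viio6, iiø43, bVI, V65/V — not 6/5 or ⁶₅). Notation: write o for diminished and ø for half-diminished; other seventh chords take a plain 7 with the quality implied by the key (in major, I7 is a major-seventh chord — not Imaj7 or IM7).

bII

Stacked in thirds the chord is Abb-Cb-Ebb: a major triad on Abb.
Abb is the lowered second degree of Gb major (diatonic 2 would be Ab). This is the Neapolitan chord — a major triad on the lowered second degree.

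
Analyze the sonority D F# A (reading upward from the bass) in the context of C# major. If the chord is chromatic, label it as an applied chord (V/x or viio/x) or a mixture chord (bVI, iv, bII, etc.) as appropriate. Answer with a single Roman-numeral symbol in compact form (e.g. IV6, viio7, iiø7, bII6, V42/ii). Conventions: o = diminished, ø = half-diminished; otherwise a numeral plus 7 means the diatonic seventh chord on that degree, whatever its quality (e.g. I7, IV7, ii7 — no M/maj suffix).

Stacked in thirds the chord is D-F#-A: a major triad on D.
D is the lowered second degree of C# major (diatonic 2 would be D#). This is the Neapolitan chord — a major triad on the lowered second degree.

bII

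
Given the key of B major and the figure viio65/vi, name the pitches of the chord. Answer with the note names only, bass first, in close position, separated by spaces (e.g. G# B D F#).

A# C# E F##

The slash marks an applied leading-tone chord: viio of vi. In B major, vi is G#, so the leading tone to it is F##, a half step below.
Building a fully diminished seventh chord on F## gives F##-A#-C#-E.
The figured bass 65 indicates first inversion, placing the third (A#) in the bass: A#-C#-E-F##.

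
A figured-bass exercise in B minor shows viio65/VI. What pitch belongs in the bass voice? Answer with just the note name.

The applied chord viio65/VI is rooted on F#: F#-A-C-Eb.
The figure 65 means first inversion — the third is in the bass.

A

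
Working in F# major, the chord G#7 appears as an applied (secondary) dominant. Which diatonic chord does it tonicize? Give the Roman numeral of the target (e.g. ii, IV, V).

V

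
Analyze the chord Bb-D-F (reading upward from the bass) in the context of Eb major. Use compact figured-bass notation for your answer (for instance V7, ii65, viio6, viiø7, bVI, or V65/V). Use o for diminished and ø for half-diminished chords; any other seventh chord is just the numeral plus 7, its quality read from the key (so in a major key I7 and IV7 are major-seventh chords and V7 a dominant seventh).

Stacked in thirds the chord is Bb-D-F: a major triad on Bb.
Bb is scale degree 5 in Eb major, and a major triad on that degree is written V.

V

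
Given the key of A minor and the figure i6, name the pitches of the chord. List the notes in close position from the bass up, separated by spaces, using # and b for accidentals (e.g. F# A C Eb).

C E A

The numeral's case and figure indicate a minor triad. In A minor its root, the tonic, is A.
That chord is spelled A-C-E.
With the 6 figure the chord is in first inversion; from the bass C upward in close position it reads C-E-A.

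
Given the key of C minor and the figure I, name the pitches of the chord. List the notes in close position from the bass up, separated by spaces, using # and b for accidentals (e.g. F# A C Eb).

C E G

Scale degree 1 in C minor is C; here the chord built on it is altered to a major triad. I is the major tonic (Picardy third), borrowed from the parallel major.
So the chord is C-E-G, a major triad.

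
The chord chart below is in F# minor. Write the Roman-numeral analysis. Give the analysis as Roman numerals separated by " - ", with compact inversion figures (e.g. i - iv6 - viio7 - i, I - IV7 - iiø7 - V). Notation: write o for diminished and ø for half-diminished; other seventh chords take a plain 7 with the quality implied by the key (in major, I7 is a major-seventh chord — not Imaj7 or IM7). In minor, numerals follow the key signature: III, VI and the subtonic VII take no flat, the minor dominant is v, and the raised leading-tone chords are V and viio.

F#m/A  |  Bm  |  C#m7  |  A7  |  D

F#m/A: root F# is the tonic; minor triad there is i6.
Bm: root B is the subdominant; minor triad there is iv.
C#m7: root C# is the dominant; minor seventh chord there is v7.
A7 is the secondary dominant of VI (dominant seventh chord on A): V7/VI.
D: major triad on D = scale degree 6 → VI.

i6 - iv - v7 - V7/VI - VI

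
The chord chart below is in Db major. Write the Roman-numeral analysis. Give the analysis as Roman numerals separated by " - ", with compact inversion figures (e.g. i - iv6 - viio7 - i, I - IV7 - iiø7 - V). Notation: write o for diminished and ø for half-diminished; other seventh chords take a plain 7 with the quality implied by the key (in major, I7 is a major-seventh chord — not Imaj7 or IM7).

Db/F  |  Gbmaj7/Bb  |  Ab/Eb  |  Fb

Db/F: major triad on Db = scale degree 1 → I6.
Gbmaj7/Bb: root Gb is the subdominant; major seventh chord there is IV65.
Ab/Eb has root Ab, degree 5 in Db major, so V64.
Fb is non-diatonic — bIII, a mixture chord from Db minor.

I6 - IV65 - V64 - bIII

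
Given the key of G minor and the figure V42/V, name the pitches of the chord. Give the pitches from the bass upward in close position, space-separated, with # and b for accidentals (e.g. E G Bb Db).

V42/V is a secondary dominant — the dominant seventh of V. V in G minor is D, so the applied chord's root is A, a perfect fifth above.
Building a dominant seventh chord on A gives A-C#-E-G.
The figured bass 42 indicates third inversion, placing the seventh (G) in the bass: G-A-C#-E.

G A C# E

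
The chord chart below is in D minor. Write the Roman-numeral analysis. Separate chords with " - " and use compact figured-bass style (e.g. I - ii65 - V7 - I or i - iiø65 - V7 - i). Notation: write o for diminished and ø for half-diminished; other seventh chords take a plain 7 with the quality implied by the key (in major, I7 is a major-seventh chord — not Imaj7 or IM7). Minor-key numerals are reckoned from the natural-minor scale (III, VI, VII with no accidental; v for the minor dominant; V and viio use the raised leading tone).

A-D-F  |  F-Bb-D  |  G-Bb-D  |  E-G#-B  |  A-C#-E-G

A-D-F: root D is the tonic; minor triad there is i64.
F-Bb-D: root Bb is the submediant; major triad there is VI64.
G-Bb-D: minor triad on G = scale degree 4 → iv.
E-G#-B: chromatic; E is V of V, so V/V.
A-C#-E-G: dominant seventh chord on A = scale degree 5 → V7.

i64 - VI64 - iv - V/V - V7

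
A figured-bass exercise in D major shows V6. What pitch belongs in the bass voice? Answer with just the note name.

C#

V in D major has root A; the chord is A-C#-E.
The figure 6 means first inversion — the third is in the bass.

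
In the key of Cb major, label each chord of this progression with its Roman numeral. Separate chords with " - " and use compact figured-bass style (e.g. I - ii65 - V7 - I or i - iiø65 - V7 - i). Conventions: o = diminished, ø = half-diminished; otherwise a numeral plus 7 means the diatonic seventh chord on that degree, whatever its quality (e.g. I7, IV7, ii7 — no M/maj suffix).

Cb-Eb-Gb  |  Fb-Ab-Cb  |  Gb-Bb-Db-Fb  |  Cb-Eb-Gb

I - IV - V7 - I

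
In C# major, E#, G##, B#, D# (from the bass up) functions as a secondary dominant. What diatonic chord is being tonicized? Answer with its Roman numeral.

vi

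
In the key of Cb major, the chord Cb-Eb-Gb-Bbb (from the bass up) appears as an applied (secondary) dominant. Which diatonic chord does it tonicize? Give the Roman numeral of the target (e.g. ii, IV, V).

The chord is a dominant seventh chord on Cb.
A dominant resolves down a perfect fifth: Cb → Fb. In Cb major, Fb is scale degree 4, i.e. IV.

IV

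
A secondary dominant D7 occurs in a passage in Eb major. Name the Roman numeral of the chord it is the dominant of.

iii

The chord is a dominant seventh chord on D.
A dominant resolves down a perfect fifth: D → G. In Eb major, G is scale degree 3, i.e. iii.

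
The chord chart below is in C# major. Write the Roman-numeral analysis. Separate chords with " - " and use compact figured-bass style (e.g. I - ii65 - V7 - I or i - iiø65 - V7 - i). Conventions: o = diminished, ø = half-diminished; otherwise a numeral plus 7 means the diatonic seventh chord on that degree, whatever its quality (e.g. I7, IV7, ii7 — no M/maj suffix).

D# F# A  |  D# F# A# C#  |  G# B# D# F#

D#-F#-A: D# with this quality isn't in the key; it's iio, borrowed from the parallel minor.
D#-F#-A#-C#: minor seventh chord on D# = scale degree 2 → ii7.
G#-B#-D#-F# has root G#, degree 5 in C# major, so V7.

iio - ii7 - V7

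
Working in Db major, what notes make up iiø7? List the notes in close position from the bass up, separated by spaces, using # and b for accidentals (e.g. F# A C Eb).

Eb Gb Bbb Db

iiø7 is the half-diminished supertonic seventh, borrowed from the parallel minor. In Db major that root is Eb.
So the chord is Eb-Gb-Bbb-Db, a half-diminished seventh chord.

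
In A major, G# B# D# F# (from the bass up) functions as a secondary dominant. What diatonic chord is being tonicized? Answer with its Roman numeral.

iii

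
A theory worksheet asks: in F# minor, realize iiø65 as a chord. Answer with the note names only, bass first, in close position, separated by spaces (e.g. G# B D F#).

B D F# G#

The numeral's case and figure indicate a half-diminished seventh chord. In F# minor its root, the supertonic, is G#.
Stacking thirds from G# gives G#-B-D-F#.
With the 65 figure the chord is in first inversion; from the bass B upward in close position it reads B-D-F#-G#.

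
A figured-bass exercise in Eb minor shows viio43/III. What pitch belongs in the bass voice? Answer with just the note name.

Cb

The applied chord viio43/III is rooted on F: F-Ab-Cb-Ebb.
The figure 43 means second inversion — the fifth is in the bass.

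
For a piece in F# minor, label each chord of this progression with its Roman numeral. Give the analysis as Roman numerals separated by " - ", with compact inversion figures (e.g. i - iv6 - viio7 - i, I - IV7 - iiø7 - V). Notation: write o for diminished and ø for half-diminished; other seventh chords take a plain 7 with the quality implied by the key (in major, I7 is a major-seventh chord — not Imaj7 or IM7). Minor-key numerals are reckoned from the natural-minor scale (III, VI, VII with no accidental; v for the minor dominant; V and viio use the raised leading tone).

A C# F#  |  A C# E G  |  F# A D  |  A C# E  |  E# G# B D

A-C#-F#: minor triad on F# = scale degree 1 → i6.
A-C#-E-G is the secondary dominant of VI (dominant seventh chord on A): V7/VI.
F#-A-D: root D is the submediant; major triad there is VI6.
A-C#-E: major triad on A = scale degree 3 → III.
E#-G#-B-D has root E#, degree 7 in F# minor, so viio7.

i6 - V7/VI - VI6 - III - viio7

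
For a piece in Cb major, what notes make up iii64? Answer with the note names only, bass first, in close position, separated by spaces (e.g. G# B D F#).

Bb Eb Gb

The numeral's case and figure indicate a minor triad. In Cb major its root, scale degree 3, is Eb.
Stacking thirds from Eb gives Eb-Gb-Bb.
With the 64 figure the chord is in second inversion; from the bass Bb upward in close position it reads Bb-Eb-Gb.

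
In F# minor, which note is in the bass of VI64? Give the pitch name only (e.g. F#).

A

VI in F# minor has root D; the chord is D-F#-A.
The figure 64 means second inversion — the fifth is in the bass.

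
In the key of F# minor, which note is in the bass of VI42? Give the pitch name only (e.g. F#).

VI in F# minor has root D; the chord is D-F#-A-C#.
The figure 42 means third inversion — the seventh is in the bass.

C#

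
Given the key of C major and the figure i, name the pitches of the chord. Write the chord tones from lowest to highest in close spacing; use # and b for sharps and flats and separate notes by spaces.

i is the minor tonic, borrowed from the parallel minor. In C major that root is C.
So the chord is C-Eb-G, a minor triad.

C Eb G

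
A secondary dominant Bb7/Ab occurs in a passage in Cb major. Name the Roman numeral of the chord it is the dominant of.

The chord is a dominant seventh chord on Bb.
A dominant resolves down a perfect fifth: Bb → Eb. In Cb major, Eb is scale degree 3, i.e. iii.

iii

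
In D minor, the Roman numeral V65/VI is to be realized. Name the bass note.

A

The applied chord V65/VI is rooted on F: F-A-C-Eb.
The figure 65 means first inversion — the third is in the bass.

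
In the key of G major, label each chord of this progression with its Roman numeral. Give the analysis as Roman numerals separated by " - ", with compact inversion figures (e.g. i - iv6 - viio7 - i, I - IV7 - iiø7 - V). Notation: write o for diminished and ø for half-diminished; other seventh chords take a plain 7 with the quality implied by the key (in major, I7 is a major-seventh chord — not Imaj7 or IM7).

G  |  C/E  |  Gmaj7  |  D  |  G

I - IV6 - I7 - V - I

G: major triad on G = scale degree 1 → I.
C/E: root C is the subdominant; major triad there is IV6.
Gmaj7 has root G, degree 1 in G major, so I7.
D: major triad on D = scale degree 5 → V.
G has root G, degree 1 in G major, so I.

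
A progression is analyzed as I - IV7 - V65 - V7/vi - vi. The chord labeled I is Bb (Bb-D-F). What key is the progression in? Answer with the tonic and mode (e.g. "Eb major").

The anchor chord is a major triad on Bb, labeled I.
If Bb is scale degree 1 and the mode makes that degree carry a major triad, the tonic is Bb and the mode is major.

Bb major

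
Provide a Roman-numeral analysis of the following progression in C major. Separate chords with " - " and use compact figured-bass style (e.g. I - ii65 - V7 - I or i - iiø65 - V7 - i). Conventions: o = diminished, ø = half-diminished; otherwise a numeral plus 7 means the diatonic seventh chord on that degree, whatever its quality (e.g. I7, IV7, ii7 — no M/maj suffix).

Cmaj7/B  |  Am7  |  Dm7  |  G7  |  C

I42 - vi7 - ii7 - V7 - I

Cmaj7/B: root C is the tonic; major seventh chord there is I42.
Am7 has root A, degree 6 in C major, so vi7.
Dm7: root D is the supertonic; minor seventh chord there is ii7.
G7 has root G, degree 5 in C major, so V7.
C has root C, degree 1 in C major, so I.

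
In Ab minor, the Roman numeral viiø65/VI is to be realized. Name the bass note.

Gb

The applied chord viiø65/VI is rooted on Eb: Eb-Gb-Bbb-Db.
The figure 65 means first inversion — the third is in the bass.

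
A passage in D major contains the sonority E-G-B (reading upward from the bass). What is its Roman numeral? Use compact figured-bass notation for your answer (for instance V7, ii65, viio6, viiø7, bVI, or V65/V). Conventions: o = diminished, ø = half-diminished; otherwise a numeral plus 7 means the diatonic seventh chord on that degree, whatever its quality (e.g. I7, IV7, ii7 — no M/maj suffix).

ii

Stacked in thirds the chord is E-G-B: a minor triad on E.
In D major, E is the supertonic; the diatonic minor triad there is ii.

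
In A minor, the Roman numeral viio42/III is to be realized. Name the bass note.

Ab

The applied chord viio42/III is rooted on B: B-D-F-Ab.
The figure 42 means third inversion — the seventh is in the bass.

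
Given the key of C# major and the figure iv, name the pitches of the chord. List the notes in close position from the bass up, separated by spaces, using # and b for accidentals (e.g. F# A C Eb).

Scale degree 4 in C# major is F#; here the chord built on it is altered to a minor triad. iv is the minor subdominant, borrowed from the parallel minor.
So the chord is F#-A-C#.

F# A C#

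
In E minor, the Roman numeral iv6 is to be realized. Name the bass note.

iv in E minor has root A; the chord is A-C-E.
The figure 6 means first inversion — the third is in the bass.

C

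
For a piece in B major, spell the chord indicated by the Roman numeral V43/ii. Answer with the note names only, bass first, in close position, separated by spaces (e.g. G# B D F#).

V43/ii is a secondary dominant — the dominant seventh of ii. ii in B major is C#, so the applied chord's root is G#, a perfect fifth above.
Building a dominant seventh chord on G# gives G#-B#-D#-F#.
The figured bass 43 indicates second inversion, placing the fifth (D#) in the bass: D#-F#-G#-B#.

D# F# G# B#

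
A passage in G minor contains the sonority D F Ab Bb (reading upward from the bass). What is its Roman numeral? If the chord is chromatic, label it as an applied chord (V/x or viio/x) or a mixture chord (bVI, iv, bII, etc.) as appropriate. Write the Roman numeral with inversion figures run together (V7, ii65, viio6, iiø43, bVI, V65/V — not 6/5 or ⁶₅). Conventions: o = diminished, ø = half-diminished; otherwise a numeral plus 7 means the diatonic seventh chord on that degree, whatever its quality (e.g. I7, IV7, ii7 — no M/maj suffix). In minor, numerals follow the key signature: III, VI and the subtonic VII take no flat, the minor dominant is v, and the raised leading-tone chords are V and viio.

The pitches Bb-D-F-Ab form a dominant seventh chord rooted on Bb.
Bb is not a diatonic chord root with this quality in G minor, but it lies a perfect fifth above Eb (VI), so the chord functions as an applied dominant of VI.
With D in the bass the chord is in first inversion, so the figured bass is 65.

V65/VI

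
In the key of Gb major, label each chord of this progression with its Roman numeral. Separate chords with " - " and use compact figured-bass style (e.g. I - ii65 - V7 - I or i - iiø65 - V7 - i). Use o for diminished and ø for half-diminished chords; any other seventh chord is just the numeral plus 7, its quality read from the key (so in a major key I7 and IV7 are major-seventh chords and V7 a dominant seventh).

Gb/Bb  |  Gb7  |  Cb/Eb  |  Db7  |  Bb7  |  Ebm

I6 - V7/IV - IV6 - V7 - V7/vi - vi

Gb/Bb has root Gb, degree 1 in Gb major, so I6.
Gb7: a dominant seventh chord on Gb, the applied dominant of IV → V7/IV.
Cb/Eb has root Cb, degree 4 in Gb major, so IV6.
Db7: root Db is the dominant; dominant seventh chord there is V7.
Bb7: chromatic; Bb is V of vi, so V7/vi.
Ebm has root Eb, degree 6 in Gb major, so vi.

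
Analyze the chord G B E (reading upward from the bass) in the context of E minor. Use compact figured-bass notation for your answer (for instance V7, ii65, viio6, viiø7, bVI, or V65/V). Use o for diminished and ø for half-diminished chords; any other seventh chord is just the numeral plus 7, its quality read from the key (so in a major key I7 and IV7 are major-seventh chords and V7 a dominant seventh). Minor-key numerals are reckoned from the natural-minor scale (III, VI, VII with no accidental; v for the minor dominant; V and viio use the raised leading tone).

i6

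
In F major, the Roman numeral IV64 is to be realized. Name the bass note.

F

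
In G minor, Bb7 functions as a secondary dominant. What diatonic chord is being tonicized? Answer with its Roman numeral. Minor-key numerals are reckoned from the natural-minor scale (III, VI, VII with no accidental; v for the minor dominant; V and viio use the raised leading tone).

VI

The chord is a dominant seventh chord on Bb.
A dominant resolves down a perfect fifth: Bb → Eb. In G minor, Eb is scale degree 6, i.e. VI.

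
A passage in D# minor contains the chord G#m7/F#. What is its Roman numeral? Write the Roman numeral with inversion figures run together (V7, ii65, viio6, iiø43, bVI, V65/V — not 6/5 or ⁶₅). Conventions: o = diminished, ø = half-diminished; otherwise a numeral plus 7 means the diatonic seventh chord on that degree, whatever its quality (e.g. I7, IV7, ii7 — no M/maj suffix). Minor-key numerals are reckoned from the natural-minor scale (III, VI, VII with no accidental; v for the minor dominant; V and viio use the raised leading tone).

iv42

Stacked in thirds the chord is G#-B-D#-F#: a minor seventh chord on G#.
G# is scale degree 4 in D# minor, and a minor seventh chord on that degree is written iv7.
With F# in the bass the chord is in third inversion, so the figured bass is 42.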